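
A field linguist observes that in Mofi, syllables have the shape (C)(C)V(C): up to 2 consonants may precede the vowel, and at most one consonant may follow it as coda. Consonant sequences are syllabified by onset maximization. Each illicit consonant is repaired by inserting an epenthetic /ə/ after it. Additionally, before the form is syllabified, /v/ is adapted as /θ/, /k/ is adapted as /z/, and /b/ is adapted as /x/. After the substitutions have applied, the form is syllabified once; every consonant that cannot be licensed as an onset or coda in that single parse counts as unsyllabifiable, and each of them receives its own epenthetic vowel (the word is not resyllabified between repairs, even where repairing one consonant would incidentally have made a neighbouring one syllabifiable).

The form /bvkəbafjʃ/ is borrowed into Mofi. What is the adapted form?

xəθzəxafjəʃə

Substitution: /b/ → /x/, /v/ → /θ/, /k/ → /z/, giving /xθzəxafjʃ/.
Under (C)(C)V(C), the unsyllabifiable consonants are /x/, /j/, /ʃ/ (at most one coda consonant is licensed; onsets may contain at most 2 consonants).
Inserting the epenthetic vowel yields /x/ → /xə/, /j/ → /jə/, /ʃ/ → /ʃə/.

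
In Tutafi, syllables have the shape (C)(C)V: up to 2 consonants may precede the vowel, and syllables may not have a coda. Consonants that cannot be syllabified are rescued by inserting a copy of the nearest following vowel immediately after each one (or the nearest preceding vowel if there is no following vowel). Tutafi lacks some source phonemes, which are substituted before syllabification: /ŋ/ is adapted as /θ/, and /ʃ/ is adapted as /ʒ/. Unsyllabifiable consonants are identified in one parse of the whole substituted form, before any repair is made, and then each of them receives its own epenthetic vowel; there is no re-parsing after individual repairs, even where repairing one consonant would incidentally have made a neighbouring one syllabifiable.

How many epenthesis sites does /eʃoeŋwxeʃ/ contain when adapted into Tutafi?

2

After substitution the input is /eʒoeθwxeʒ/.
The unsyllabifiable consonants are /θ/, /ʒ/; each receives one epenthetic vowel.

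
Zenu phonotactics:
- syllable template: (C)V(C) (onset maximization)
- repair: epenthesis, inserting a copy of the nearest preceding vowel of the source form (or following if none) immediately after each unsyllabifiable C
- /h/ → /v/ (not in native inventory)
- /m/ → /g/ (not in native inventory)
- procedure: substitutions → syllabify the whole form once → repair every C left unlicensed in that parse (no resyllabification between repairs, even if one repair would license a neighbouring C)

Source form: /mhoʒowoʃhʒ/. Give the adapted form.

Substitution: /m/ → /g/, /h/ → /v/, giving /gvoʒowoʃvʒ/.
Under (C)V(C), the unsyllabifiable consonants are /g/, /v/, /ʒ/ (at most one coda consonant is licensed; onsets are limited to one consonant).
Each unlicensed consonant becomes the onset of a new syllable: /g/ → /go/, /v/ → /vo/, /ʒ/ → /ʒo/.

govoʒowoʃvoʒo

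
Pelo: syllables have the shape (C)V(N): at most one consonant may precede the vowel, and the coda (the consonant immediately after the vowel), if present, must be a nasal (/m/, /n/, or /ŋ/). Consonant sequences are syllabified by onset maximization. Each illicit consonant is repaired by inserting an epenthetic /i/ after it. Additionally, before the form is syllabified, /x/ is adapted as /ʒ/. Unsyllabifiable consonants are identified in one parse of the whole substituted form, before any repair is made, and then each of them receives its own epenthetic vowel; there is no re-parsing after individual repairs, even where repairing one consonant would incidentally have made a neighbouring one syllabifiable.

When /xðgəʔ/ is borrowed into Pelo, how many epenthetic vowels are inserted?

3

After substitution the input is /ʒðgəʔ/.
The unsyllabifiable consonants are /ʒ/, /ð/, /ʔ/; each receives one epenthetic vowel.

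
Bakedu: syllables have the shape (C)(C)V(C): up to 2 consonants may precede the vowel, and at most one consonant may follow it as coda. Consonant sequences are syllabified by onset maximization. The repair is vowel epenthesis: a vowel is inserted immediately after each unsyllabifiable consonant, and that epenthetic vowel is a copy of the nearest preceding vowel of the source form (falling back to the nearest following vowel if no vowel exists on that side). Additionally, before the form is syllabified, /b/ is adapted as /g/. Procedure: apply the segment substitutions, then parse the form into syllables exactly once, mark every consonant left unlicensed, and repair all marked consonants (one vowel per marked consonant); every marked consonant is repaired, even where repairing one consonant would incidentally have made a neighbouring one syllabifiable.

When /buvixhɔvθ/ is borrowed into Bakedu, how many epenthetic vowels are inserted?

1

After substitution the input is /guvixhɔvθ/.
The unsyllabifiable consonants are /θ/; each receives one epenthetic vowel.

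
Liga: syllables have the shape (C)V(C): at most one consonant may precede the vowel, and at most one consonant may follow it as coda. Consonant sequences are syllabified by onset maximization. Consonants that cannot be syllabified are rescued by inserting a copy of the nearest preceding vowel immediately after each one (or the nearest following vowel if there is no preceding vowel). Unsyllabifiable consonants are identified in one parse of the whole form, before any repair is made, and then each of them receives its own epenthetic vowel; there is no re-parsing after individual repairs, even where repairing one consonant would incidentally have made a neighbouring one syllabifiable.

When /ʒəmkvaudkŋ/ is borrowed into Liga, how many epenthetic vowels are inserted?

The unsyllabifiable consonants are /k/, /k/, /ŋ/; each receives one epenthetic vowel.

3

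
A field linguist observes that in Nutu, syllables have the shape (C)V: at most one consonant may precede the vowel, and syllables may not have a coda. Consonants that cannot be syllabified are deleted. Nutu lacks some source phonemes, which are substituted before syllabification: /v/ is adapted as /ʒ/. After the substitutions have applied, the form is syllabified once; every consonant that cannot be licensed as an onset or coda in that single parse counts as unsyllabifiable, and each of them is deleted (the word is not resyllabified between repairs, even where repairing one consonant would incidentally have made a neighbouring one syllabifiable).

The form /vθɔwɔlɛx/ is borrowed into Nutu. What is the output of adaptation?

Substitution: /v/ → /ʒ/, giving /ʒθɔwɔlɛx/.
The consonants /ʒ/, /x/ cannot be parsed into a legal (C)V syllable (no codas are permitted; onsets are limited to one consonant).
Deletion applies to /ʒ/, /x/.

θɔwɔlɛ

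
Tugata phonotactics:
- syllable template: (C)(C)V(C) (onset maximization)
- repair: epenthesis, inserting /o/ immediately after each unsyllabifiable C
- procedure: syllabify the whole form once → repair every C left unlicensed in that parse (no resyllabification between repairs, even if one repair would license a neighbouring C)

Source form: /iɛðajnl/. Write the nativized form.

Under (C)(C)V(C), the unsyllabifiable consonants are /n/, /l/ (at most one coda consonant is licensed; onsets may contain at most 2 consonants).
Each unlicensed consonant becomes the onset of a new syllable: /n/ → /no/, /l/ → /lo/.

iɛðajnolo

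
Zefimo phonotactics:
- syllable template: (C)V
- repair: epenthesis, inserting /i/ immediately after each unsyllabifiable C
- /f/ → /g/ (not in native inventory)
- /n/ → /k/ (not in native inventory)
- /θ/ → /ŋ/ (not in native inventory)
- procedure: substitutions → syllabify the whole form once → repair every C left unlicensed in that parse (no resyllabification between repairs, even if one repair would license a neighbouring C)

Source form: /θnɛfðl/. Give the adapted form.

ŋikɛgiðili

Substitution: /θ/ → /ŋ/, /n/ → /k/, /f/ → /g/, giving /ŋkɛgðl/.
Syllabifying with onset maximization leaves /ŋ/, /g/, /ð/, /l/ stranded (no codas are permitted; onsets are limited to one consonant).
Inserting the epenthetic vowel yields /ŋ/ → /ŋi/, /g/ → /gi/, /ð/ → /ði/, /l/ → /li/.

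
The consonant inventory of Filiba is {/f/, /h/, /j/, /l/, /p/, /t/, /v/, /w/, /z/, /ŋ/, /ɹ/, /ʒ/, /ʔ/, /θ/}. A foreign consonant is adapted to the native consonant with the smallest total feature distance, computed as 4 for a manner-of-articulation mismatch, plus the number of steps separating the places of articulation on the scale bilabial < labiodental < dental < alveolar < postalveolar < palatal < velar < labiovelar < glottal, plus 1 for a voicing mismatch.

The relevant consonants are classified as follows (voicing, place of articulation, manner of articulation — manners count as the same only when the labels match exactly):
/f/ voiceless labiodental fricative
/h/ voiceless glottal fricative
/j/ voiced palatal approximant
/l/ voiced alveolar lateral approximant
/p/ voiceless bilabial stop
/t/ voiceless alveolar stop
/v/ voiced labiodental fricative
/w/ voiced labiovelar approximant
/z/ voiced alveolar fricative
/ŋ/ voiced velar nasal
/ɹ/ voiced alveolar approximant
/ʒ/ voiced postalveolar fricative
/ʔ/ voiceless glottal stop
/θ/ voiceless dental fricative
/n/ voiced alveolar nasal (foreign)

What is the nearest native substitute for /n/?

ŋ

/ŋ/ is closest: same manner (nasal), place distance 3 (alveolar→velar), same voicing; total 3. Next closest is /l/ at distance 4.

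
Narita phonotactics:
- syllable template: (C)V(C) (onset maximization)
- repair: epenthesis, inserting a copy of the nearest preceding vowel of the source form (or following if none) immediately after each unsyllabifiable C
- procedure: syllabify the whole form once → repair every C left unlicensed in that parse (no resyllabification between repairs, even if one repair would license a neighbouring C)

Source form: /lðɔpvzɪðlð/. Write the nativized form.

Under (C)V(C), the unsyllabifiable consonants are /l/, /v/, /l/, /ð/ (at most one coda consonant is licensed; onsets are limited to one consonant).
Each unlicensed consonant becomes the onset of a new syllable: /l/ → /lɔ/, /v/ → /vɔ/, /l/ → /lɪ/, /ð/ → /ðɪ/.

lɔðɔpvɔzɪðlɪðɪ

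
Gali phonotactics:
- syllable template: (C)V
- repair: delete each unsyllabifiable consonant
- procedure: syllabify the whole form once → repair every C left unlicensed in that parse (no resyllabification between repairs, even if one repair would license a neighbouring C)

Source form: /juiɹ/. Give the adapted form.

Under (C)V, the unsyllabifiable consonants are /ɹ/ (no codas are permitted; onsets are limited to one consonant).
Deletion applies to /ɹ/.

jui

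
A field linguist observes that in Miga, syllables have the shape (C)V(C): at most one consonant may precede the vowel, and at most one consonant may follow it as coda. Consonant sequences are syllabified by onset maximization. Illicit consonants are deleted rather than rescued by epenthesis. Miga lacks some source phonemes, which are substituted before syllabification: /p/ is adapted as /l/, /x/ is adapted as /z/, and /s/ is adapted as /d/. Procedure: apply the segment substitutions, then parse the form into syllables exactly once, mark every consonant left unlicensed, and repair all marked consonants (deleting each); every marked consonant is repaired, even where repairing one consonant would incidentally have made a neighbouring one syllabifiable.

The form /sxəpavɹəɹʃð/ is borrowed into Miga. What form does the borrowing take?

zəlavɹəɹ

Substitution: /s/ → /d/, /x/ → /z/, /p/ → /l/, giving /dzəlavɹəɹʃð/.
Under (C)V(C), the unsyllabifiable consonants are /d/, /ʃ/, /ð/ (at most one coda consonant is licensed; onsets are limited to one consonant).
Deleting the stranded consonants removes /d/, /ʃ/, /ð/.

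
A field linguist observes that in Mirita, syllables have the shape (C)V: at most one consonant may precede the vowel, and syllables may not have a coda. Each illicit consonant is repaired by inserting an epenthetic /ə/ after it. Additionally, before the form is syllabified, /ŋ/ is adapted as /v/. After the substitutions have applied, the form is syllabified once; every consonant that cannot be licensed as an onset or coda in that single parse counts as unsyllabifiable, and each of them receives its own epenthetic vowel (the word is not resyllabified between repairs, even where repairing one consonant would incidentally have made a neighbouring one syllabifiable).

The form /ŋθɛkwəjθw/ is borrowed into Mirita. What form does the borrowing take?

Substitution: /ŋ/ → /v/, giving /vθɛkwəjθw/.
Syllabifying with onset maximization leaves /v/, /k/, /j/, /θ/, /w/ stranded (no codas are permitted; onsets are limited to one consonant).
Each unlicensed consonant becomes the onset of a new syllable: /v/ → /və/, /k/ → /kə/, /j/ → /jə/, /θ/ → /θə/, /w/ → /wə/.

vəθɛkəwəjəθəwə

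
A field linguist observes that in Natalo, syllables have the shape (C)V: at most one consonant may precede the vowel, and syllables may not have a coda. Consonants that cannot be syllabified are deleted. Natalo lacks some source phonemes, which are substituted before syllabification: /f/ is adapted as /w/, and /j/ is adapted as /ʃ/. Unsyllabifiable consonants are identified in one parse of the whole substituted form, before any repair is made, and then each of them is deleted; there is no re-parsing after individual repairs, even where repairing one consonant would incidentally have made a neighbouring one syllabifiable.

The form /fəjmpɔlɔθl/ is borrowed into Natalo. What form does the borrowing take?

wəpɔlɔ

Substitution: /f/ → /w/, /j/ → /ʃ/, giving /wəʃmpɔlɔθl/.
Syllabifying with onset maximization leaves /ʃ/, /m/, /θ/, /l/ stranded (no codas are permitted; onsets are limited to one consonant).
Deleting the stranded consonants removes /ʃ/, /m/, /θ/, /l/.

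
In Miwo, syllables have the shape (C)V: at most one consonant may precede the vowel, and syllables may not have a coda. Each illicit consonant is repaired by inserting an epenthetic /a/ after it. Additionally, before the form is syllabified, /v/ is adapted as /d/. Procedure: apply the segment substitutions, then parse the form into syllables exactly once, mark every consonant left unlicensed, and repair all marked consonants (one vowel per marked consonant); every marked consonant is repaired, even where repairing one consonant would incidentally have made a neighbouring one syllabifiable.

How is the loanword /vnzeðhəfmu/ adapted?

Substitution: /v/ → /d/, giving /dnzeðhəfmu/.
The consonants /d/, /n/, /ð/, /f/ cannot be parsed into a legal (C)V syllable (no codas are permitted; onsets are limited to one consonant).
Each unlicensed consonant becomes the onset of a new syllable: /d/ → /da/, /n/ → /na/, /ð/ → /ða/, /f/ → /fa/.

danazeðahəfamu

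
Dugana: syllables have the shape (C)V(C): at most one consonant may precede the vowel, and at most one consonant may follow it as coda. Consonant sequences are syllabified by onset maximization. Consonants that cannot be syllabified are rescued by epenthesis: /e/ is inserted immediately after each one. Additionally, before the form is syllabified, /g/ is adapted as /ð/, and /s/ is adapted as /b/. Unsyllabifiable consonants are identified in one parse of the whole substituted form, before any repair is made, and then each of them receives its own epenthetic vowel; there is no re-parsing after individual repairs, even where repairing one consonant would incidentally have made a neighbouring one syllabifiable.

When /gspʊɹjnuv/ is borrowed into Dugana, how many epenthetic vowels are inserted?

After substitution the input is /ðbpʊɹjnuv/.
The unsyllabifiable consonants are /ð/, /b/, /j/; each receives one epenthetic vowel.

3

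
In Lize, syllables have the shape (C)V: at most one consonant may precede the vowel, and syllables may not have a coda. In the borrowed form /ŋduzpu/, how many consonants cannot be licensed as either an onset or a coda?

The consonants /ŋ/, /z/ cannot be parsed into a legal (C)V syllable (no codas are permitted; onsets are limited to one consonant).

2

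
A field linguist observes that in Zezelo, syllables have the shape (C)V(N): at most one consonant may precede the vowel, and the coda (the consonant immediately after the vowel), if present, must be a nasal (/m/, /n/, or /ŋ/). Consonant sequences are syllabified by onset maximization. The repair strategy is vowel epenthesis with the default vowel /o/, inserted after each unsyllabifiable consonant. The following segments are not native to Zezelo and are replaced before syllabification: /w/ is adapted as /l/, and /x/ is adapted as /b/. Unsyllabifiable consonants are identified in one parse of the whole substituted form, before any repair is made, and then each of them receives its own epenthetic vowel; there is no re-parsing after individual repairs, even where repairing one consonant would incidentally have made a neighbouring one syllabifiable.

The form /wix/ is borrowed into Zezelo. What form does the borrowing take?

libo

Substitution: /w/ → /l/, /x/ → /b/, giving /lib/.
The consonants /b/ cannot be parsed into a legal (C)V(N) syllable (only a nasal (/m/, /n/, or /ŋ/) is licensed in coda position; onsets are limited to one consonant).
Each unlicensed consonant becomes the onset of a new syllable: /b/ → /bo/.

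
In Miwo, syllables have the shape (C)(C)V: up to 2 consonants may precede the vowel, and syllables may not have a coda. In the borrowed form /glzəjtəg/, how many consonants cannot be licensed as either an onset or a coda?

Under (C)(C)V, the unsyllabifiable consonants are /g/, /g/ (no codas are permitted; onsets may contain at most 2 consonants).

2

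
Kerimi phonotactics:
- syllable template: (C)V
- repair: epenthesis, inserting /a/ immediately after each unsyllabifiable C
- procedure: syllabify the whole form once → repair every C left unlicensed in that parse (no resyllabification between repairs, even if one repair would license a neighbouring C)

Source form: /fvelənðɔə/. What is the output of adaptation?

favelənaðɔə

Under (C)V, the unsyllabifiable consonants are /f/, /n/ (no codas are permitted; onsets are limited to one consonant).
Inserting the epenthetic vowel yields /f/ → /fa/, /n/ → /na/.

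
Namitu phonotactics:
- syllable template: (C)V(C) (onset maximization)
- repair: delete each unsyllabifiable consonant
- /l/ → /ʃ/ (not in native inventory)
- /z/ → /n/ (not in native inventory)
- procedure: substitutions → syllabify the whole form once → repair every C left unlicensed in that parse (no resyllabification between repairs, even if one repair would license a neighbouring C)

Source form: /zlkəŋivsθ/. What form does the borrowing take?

Substitution: /z/ → /n/, /l/ → /ʃ/, giving /nʃkəŋivsθ/.
Syllabifying with onset maximization leaves /n/, /ʃ/, /s/, /θ/ stranded (at most one coda consonant is licensed; onsets are limited to one consonant).
Deleting the stranded consonants removes /n/, /ʃ/, /s/, /θ/.

kəŋiv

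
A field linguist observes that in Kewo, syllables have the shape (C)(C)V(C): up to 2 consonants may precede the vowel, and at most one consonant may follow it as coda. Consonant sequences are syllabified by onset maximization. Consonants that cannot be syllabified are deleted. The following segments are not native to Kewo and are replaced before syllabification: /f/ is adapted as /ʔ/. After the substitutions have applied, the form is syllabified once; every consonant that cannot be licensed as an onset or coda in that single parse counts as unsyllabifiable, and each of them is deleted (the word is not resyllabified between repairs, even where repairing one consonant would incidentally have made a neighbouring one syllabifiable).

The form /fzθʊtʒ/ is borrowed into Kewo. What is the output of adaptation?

Substitution: /f/ → /ʔ/, giving /ʔzθʊtʒ/.
Syllabifying with onset maximization leaves /ʔ/, /ʒ/ stranded (at most one coda consonant is licensed; onsets may contain at most 2 consonants).
Deleting the stranded consonants removes /ʔ/, /ʒ/.

zθʊt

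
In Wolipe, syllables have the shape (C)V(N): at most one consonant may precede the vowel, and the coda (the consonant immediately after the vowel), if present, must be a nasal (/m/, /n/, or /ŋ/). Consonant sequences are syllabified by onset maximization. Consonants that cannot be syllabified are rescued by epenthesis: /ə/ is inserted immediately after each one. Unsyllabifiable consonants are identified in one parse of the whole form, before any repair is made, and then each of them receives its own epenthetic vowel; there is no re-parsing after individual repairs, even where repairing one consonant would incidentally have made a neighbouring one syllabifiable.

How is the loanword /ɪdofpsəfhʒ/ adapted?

Under (C)V(N), the unsyllabifiable consonants are /f/, /p/, /f/, /h/, /ʒ/ (only a nasal (/m/, /n/, or /ŋ/) is licensed in coda position; onsets are limited to one consonant).
Each unlicensed consonant becomes the onset of a new syllable: /f/ → /fə/, /p/ → /pə/, /f/ → /fə/, /h/ → /hə/, /ʒ/ → /ʒə/.

ɪdofəpəsəfəhəʒə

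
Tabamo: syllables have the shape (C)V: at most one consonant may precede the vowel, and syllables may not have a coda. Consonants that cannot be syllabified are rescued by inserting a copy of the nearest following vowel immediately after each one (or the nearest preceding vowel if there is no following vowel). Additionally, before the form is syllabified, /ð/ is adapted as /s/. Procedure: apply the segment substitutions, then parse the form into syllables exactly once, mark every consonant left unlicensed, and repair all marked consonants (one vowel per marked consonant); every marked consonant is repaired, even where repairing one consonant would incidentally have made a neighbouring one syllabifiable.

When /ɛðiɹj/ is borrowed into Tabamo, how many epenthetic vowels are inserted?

After substitution the input is /ɛsiɹj/.
The unsyllabifiable consonants are /ɹ/, /j/; each receives one epenthetic vowel.

2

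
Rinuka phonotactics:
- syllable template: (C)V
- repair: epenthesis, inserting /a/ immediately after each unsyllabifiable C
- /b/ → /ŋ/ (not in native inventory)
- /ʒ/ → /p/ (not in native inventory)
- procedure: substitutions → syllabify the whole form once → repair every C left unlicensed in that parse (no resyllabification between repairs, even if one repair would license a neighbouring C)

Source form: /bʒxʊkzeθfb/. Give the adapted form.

Substitution: /b/ → /ŋ/, /ʒ/ → /p/, giving /ŋpxʊkzeθfŋ/.
Syllabifying with onset maximization leaves /ŋ/, /p/, /k/, /θ/, /f/, /ŋ/ stranded (no codas are permitted; onsets are limited to one consonant).
Inserting the epenthetic vowel yields /ŋ/ → /ŋa/, /p/ → /pa/, /k/ → /ka/, /θ/ → /θa/, /f/ → /fa/, /ŋ/ → /ŋa/.

ŋapaxʊkazeθafaŋa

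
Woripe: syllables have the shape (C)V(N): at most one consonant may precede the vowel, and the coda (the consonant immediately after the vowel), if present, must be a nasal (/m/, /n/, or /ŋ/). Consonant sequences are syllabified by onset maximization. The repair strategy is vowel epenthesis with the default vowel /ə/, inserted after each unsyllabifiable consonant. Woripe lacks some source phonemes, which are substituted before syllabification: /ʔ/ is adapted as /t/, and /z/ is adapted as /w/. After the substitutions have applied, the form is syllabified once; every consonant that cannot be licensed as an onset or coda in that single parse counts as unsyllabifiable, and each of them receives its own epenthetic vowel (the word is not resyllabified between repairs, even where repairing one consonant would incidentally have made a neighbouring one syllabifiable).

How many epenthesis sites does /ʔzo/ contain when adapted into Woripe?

1

After substitution the input is /two/.
The unsyllabifiable consonants are /t/; each receives one epenthetic vowel.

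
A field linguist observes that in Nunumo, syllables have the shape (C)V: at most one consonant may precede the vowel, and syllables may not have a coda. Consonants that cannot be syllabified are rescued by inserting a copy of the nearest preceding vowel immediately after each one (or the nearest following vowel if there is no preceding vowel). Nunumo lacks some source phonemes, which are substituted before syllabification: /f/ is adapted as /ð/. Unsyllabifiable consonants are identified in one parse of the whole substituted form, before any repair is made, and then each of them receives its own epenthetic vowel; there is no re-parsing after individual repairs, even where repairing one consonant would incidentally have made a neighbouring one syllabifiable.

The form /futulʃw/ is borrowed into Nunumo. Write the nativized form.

Substitution: /f/ → /ð/, giving /ðutulʃw/.
Under (C)V, the unsyllabifiable consonants are /l/, /ʃ/, /w/ (no codas are permitted; onsets are limited to one consonant).
Inserting the epenthetic vowel yields /l/ → /lu/, /ʃ/ → /ʃu/, /w/ → /wu/.

ðutuluʃuwu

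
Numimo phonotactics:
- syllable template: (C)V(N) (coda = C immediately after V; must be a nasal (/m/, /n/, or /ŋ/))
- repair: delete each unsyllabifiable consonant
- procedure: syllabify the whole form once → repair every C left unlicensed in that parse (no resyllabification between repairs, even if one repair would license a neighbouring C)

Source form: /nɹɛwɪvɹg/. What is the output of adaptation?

ɹɛwɪ

The consonants /n/, /v/, /ɹ/, /g/ cannot be parsed into a legal (C)V(N) syllable (only a nasal (/m/, /n/, or /ŋ/) is licensed in coda position; onsets are limited to one consonant).
Deleting the stranded consonants removes /n/, /v/, /ɹ/, /g/.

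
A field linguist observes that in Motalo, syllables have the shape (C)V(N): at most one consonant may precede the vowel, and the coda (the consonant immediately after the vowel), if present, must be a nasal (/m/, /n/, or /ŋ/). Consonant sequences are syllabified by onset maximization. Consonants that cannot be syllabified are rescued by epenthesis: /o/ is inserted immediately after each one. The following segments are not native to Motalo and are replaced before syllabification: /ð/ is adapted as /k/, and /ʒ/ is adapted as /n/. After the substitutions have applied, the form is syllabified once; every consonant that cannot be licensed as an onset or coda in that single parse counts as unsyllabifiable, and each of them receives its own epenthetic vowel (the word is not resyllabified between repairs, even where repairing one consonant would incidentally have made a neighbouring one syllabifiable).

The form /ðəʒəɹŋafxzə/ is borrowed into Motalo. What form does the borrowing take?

kənəɹoŋafoxozə

Substitution: /ð/ → /k/, /ʒ/ → /n/, giving /kənəɹŋafxzə/.
Syllabifying with onset maximization leaves /ɹ/, /f/, /x/ stranded (only a nasal (/m/, /n/, or /ŋ/) is licensed in coda position; onsets are limited to one consonant).
Inserting the epenthetic vowel yields /ɹ/ → /ɹo/, /f/ → /fo/, /x/ → /xo/.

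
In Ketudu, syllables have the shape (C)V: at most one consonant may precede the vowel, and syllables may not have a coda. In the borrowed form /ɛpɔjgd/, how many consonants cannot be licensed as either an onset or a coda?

3

Under (C)V, the unsyllabifiable consonants are /j/, /g/, /d/ (no codas are permitted; onsets are limited to one consonant).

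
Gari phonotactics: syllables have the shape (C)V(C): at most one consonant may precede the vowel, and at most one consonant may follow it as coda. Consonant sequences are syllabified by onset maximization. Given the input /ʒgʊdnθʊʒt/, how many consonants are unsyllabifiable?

3

Syllabifying with onset maximization leaves /ʒ/, /n/, /t/ stranded (at most one coda consonant is licensed; onsets are limited to one consonant).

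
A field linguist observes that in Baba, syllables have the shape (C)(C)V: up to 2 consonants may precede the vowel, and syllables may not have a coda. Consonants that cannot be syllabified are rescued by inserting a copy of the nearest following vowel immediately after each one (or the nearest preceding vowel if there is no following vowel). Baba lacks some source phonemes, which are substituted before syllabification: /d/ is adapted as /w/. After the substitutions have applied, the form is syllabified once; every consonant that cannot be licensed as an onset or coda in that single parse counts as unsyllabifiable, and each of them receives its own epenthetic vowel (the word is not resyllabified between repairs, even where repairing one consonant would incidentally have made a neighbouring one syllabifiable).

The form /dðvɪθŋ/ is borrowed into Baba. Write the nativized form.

Substitution: /d/ → /w/, giving /wðvɪθŋ/.
Syllabifying with onset maximization leaves /w/, /θ/, /ŋ/ stranded (no codas are permitted; onsets may contain at most 2 consonants).
Inserting the epenthetic vowel yields /w/ → /wɪ/, /θ/ → /θɪ/, /ŋ/ → /ŋɪ/.

wɪðvɪθɪŋɪ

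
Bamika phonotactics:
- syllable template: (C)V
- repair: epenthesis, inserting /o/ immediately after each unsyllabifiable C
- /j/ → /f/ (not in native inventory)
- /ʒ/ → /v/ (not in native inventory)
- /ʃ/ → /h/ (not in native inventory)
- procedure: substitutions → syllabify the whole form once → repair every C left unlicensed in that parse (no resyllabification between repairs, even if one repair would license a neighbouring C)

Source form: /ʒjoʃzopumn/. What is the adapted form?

Substitution: /ʒ/ → /v/, /j/ → /f/, /ʃ/ → /h/, giving /vfohzopumn/.
Under (C)V, the unsyllabifiable consonants are /v/, /h/, /m/, /n/ (no codas are permitted; onsets are limited to one consonant).
Inserting the epenthetic vowel yields /v/ → /vo/, /h/ → /ho/, /m/ → /mo/, /n/ → /no/.

vofohozopumono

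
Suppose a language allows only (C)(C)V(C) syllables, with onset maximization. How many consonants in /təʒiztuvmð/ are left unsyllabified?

2

Syllabifying with onset maximization leaves /m/, /ð/ stranded (at most one coda consonant is licensed; onsets may contain at most 2 consonants).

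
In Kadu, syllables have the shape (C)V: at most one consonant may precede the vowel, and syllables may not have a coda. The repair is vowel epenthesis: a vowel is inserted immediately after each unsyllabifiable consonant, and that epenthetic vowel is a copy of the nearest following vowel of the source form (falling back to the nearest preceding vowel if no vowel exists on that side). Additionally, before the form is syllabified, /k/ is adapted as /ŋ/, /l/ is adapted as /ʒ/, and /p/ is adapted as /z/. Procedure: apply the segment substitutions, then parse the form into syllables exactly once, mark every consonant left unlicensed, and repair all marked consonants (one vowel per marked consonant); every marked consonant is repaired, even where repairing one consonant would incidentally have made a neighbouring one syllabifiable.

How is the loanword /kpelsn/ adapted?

ŋezeʒesene

Substitution: /k/ → /ŋ/, /p/ → /z/, /l/ → /ʒ/, giving /ŋzeʒsn/.
Syllabifying with onset maximization leaves /ŋ/, /ʒ/, /s/, /n/ stranded (no codas are permitted; onsets are limited to one consonant).
Each unlicensed consonant becomes the onset of a new syllable: /ŋ/ → /ŋe/, /ʒ/ → /ʒe/, /s/ → /se/, /n/ → /ne/.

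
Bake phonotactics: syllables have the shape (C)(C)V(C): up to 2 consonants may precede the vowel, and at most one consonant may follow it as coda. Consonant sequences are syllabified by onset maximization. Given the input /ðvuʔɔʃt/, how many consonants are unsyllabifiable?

1

The consonants /t/ cannot be parsed into a legal (C)(C)V(C) syllable (at most one coda consonant is licensed; onsets may contain at most 2 consonants).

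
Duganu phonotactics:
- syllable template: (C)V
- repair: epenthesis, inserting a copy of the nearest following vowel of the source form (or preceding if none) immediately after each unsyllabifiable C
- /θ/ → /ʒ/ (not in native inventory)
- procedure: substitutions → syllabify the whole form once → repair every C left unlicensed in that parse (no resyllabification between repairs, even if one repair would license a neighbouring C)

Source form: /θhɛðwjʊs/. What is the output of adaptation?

ʒɛhɛðʊwʊjʊsʊ

Substitution: /θ/ → /ʒ/, giving /ʒhɛðwjʊs/.
Under (C)V, the unsyllabifiable consonants are /ʒ/, /ð/, /w/, /s/ (no codas are permitted; onsets are limited to one consonant).
Epenthesis after each stranded consonant: /ʒ/ → /ʒɛ/, /ð/ → /ðʊ/, /w/ → /wʊ/, /s/ → /sʊ/.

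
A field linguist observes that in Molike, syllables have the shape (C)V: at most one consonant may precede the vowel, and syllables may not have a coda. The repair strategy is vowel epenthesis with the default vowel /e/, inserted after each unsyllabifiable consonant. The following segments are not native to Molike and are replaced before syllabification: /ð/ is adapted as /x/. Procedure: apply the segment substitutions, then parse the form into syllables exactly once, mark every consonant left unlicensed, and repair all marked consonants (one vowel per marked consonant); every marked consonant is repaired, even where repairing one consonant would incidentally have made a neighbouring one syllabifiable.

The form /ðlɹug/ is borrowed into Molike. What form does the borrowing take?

Substitution: /ð/ → /x/, giving /xlɹug/.
Under (C)V, the unsyllabifiable consonants are /x/, /l/, /g/ (no codas are permitted; onsets are limited to one consonant).
Epenthesis after each stranded consonant: /x/ → /xe/, /l/ → /le/, /g/ → /ge/.

xeleɹuge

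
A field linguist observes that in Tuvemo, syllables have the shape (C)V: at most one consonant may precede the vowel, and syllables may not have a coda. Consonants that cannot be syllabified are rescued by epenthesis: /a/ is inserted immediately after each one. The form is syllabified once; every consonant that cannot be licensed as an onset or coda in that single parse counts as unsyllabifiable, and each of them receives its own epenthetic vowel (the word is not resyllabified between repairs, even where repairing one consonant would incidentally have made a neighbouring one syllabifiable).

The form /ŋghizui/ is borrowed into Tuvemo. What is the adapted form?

ŋagahizui

Under (C)V, the unsyllabifiable consonants are /ŋ/, /g/ (no codas are permitted; onsets are limited to one consonant).
Epenthesis after each stranded consonant: /ŋ/ → /ŋa/, /g/ → /ga/.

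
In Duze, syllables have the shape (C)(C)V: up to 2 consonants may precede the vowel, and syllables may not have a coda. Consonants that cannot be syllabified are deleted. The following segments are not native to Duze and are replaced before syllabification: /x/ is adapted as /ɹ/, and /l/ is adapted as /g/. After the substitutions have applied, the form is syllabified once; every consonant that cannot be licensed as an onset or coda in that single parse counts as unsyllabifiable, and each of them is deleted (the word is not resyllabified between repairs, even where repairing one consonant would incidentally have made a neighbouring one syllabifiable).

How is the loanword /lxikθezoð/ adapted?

Substitution: /l/ → /g/, /x/ → /ɹ/, giving /gɹikθezoð/.
The consonants /ð/ cannot be parsed into a legal (C)(C)V syllable (no codas are permitted; onsets may contain at most 2 consonants).
Deletion applies to /ð/.

gɹikθezo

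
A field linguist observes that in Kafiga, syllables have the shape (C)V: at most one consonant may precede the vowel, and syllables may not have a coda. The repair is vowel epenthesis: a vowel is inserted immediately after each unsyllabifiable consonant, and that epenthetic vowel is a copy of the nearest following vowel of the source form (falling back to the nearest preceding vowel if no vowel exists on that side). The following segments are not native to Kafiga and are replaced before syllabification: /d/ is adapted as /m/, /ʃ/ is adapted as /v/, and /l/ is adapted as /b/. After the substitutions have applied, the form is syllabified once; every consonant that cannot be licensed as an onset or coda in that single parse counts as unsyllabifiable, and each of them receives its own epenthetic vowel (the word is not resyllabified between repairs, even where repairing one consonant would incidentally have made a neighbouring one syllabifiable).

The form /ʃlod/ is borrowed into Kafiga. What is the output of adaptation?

vobomo

Substitution: /ʃ/ → /v/, /l/ → /b/, /d/ → /m/, giving /vbom/.
Syllabifying with onset maximization leaves /v/, /m/ stranded (no codas are permitted; onsets are limited to one consonant).
Epenthesis after each stranded consonant: /v/ → /vo/, /m/ → /mo/.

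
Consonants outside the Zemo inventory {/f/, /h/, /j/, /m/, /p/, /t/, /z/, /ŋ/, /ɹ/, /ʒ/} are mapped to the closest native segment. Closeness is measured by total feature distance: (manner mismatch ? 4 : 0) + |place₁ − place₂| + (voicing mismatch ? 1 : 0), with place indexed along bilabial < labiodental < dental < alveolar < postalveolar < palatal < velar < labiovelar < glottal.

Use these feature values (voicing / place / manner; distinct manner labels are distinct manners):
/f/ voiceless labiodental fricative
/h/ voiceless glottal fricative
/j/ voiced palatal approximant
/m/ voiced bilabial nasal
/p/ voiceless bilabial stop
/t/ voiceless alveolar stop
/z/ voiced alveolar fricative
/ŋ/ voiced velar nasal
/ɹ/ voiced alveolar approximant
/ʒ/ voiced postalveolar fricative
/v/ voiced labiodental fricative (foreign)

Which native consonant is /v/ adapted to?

f

/f/ is closest: same manner (fricative), place distance 0 (labiodental→labiodental), voicing differs (+1); total 1. Next closest is /z/ at distance 2.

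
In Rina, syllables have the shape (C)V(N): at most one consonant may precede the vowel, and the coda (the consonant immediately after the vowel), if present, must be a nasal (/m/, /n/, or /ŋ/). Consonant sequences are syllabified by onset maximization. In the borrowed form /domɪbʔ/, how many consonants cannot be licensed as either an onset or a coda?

2

The consonants /b/, /ʔ/ cannot be parsed into a legal (C)V(N) syllable (only a nasal (/m/, /n/, or /ŋ/) is licensed in coda position; onsets are limited to one consonant).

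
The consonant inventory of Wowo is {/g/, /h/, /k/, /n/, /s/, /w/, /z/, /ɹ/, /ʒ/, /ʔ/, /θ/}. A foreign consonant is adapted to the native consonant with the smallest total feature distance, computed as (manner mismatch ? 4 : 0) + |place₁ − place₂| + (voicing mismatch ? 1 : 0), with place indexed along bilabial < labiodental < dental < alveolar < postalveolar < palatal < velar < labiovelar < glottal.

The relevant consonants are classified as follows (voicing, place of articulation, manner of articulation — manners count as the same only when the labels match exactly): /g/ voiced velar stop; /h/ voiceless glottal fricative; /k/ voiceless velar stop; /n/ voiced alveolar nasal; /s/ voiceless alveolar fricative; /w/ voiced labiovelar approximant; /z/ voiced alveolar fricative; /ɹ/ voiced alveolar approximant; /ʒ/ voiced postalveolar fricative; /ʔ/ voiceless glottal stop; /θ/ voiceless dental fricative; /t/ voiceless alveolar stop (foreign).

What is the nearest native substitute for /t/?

k

/k/ is closest: same manner (stop), place distance 3 (alveolar→velar), same voicing; total 3. Next closest is /g/ at distance 4.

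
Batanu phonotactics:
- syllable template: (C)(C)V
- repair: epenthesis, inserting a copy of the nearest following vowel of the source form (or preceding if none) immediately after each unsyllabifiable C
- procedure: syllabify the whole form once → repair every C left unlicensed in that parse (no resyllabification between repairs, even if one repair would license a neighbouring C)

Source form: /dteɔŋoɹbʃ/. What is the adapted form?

dteɔŋoɹoboʃo

The consonants /ɹ/, /b/, /ʃ/ cannot be parsed into a legal (C)(C)V syllable (no codas are permitted; onsets may contain at most 2 consonants).
Epenthesis after each stranded consonant: /ɹ/ → /ɹo/, /b/ → /bo/, /ʃ/ → /ʃo/.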